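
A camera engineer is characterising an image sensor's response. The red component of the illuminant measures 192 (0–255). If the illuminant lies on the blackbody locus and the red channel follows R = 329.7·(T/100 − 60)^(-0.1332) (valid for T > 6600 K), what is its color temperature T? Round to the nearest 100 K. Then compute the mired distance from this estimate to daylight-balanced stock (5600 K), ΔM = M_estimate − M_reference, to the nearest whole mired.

(t − 60)^(-0.1332) = 192/329.7 = 0.58235.
t − 60 = 0.58235^(1/-0.1332) = 0.58235^(-7.508) = 57.929, so t = 117.929.
T = 100·t = 11793 K → 11800 K to the nearest 100 K.
M_estimate = 10⁶/11800 = 84.75; M_reference = 10⁶/5600 = 178.57.
ΔM = 84.75 − 178.57 = -93.83 → -94 mireds.

-94 mireds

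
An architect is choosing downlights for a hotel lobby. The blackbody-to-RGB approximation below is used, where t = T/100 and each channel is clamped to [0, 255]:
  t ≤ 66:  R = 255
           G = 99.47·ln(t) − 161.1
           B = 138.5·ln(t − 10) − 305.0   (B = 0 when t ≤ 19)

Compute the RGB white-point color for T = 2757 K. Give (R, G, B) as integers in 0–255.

(255, 169, 92)

t = 2757/100 = 27.57; the t ≤ 66 branch applies.
R = 255 by definition for t ≤ 66.
G = 99.47·ln 27.57 − 161.1 = 99.47·3.3167 − 161.1 = 168.815.
B = 138.5·ln(27.57 − 10) − 305.0 = 138.5·ln 17.57 − 305.0 = 138.5·2.8662 − 305.0 = 91.968.
Rounded: (255, 169, 92).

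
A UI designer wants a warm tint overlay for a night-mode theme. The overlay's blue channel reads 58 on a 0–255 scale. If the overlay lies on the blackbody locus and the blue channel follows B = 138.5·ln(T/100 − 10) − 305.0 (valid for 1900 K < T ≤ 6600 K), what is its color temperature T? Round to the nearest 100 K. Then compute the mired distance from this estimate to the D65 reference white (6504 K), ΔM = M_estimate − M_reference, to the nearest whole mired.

+263 mireds

ln(t − 10) = (58 + 305.0) / 138.5 = 2.6209.
t − 10 = e^2.6209 = 13.749, so t = 23.749.
T = 100·t = 2375 K → 2400 K to the nearest 100 K.
M_estimate = 10⁶/2400 = 416.67; M_reference = 10⁶/6504 = 153.75.
ΔM = 416.67 − 153.75 = 262.92 → +263 mireds.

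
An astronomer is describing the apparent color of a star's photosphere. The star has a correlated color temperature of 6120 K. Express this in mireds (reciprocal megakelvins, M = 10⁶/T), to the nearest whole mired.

163 mireds

M = 10⁶ / 6120 = 163.399 → 163 mireds.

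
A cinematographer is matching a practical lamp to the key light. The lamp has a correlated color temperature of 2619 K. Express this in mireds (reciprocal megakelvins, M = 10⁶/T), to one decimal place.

381.8 mireds

M = 10⁶ / 2619 = 381.825 → 381.8 mireds.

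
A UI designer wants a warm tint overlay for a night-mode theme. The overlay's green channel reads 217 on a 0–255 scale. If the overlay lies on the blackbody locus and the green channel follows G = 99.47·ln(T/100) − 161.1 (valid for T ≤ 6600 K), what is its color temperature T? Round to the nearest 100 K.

ln t = (217 + 161.1) / 99.47 = 3.8011.
t = e^3.8011 = 44.752.
T = 100·t = 4475 K → 4500 K to the nearest 100 K.

4500 K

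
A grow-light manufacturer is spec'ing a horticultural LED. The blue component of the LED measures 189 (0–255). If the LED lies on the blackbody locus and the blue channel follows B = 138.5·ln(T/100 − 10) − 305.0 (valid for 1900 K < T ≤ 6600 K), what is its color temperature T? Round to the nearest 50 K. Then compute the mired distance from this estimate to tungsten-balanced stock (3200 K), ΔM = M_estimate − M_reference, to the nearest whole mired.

-93 mireds

ln(t − 10) = (189 + 305.0) / 138.5 = 3.5668.
t − 10 = e^3.5668 = 35.403, so t = 45.403.
T = 100·t = 4540 K → 4550 K to the nearest 50 K.
M_estimate = 10⁶/4550 = 219.78; M_reference = 10⁶/3200 = 312.50.
ΔM = 219.78 − 312.50 = -92.72 → -93 mireds.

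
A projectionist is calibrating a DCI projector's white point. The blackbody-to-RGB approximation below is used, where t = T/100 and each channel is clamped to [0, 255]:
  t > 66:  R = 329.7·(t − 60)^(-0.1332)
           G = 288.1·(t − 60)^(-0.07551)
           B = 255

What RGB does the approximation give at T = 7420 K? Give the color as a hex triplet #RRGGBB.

#E8ECFF

t = 7420/100 = 74.2; the t > 66 branch applies.
R = 329.7·(74.2 − 60)^(-0.1332) = 329.7·14.2^(-0.1332) = 329.7·0.70229 = 231.544.
G = 288.1·(74.2 − 60)^(-0.07551) = 288.1·14.2^(-0.07551) = 288.1·0.81845 = 235.795.
B = 255 by definition for t > 66.
Rounded: (232, 236, 255).
In hex: #E8ECFF.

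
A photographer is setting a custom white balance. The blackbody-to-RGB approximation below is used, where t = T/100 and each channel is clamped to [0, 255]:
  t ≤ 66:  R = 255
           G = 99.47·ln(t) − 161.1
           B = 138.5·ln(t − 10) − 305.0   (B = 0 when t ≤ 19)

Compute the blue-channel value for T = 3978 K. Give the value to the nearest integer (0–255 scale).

165

t = 3978/100 = 39.78; the t ≤ 66 branch applies.
B = 138.5·ln(39.78 − 10) − 305.0 = 138.5·ln 29.78 − 305.0 = 138.5·3.3938 − 305.0 = 165.046.
Rounded: 165.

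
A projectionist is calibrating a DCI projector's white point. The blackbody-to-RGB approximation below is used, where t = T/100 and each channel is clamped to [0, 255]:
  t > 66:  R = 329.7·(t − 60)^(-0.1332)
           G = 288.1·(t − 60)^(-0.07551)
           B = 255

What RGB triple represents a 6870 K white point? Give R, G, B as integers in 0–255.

R=247, G=245, B=255

t = 6870/100 = 68.7; the t > 66 branch applies.
R = 329.7·(68.7 − 60)^(-0.1332) = 329.7·8.7^(-0.1332) = 329.7·0.74965 = 247.158.
G = 288.1·(68.7 − 60)^(-0.07551) = 288.1·8.7^(-0.07551) = 288.1·0.84929 = 244.681.
B = 255 by definition for t > 66.
Rounded: (247, 245, 255).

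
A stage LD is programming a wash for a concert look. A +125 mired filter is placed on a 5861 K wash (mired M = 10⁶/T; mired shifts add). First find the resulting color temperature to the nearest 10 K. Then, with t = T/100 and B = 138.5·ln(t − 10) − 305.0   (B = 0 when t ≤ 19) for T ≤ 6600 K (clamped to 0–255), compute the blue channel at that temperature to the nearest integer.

M_in = 10⁶/5861 = 170.62; M_out = 170.62 + (+125) = 295.62.
T_out = 10⁶/295.62 = 3382.7 K → 3380 K; t = 33.8.
B = 138.5·ln(33.8 − 10) − 305.0 = 138.5·ln 23.8 − 305.0 = 138.5·3.1697 − 305.0 = 134.001.
Rounded: 134.

134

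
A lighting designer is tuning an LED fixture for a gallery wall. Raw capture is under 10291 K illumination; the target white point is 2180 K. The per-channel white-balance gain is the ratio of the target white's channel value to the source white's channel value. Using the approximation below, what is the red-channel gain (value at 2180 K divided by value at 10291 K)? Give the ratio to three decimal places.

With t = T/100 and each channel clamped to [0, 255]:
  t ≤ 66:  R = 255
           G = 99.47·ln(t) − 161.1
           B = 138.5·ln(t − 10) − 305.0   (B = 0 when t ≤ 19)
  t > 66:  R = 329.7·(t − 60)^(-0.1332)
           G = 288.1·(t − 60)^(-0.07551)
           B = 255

1.276

At 10291 K (t = 102.91):
  R = 329.7·(102.91 − 60)^(-0.1332) = 329.7·42.91^(-0.1332) = 329.7·0.60610 = 199.831.
At 2180 K (t = 21.8):
  R = 255 by definition for t ≤ 66.
Gain = 255.000 / 199.831 = 1.2761 → 1.276.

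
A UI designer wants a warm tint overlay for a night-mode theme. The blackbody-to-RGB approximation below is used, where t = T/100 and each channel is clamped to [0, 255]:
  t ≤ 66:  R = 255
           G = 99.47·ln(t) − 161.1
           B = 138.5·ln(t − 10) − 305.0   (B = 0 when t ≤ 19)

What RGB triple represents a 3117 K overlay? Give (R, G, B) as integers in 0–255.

t = 3117/100 = 31.17; the t ≤ 66 branch applies.
R = 255 by definition for t ≤ 66.
G = 99.47·ln 31.17 − 161.1 = 99.47·3.4395 − 161.1 = 181.023.
B = 138.5·ln(31.17 − 10) − 305.0 = 138.5·ln 21.17 − 305.0 = 138.5·3.0526 − 305.0 = 117.783.
Rounded: (255, 181, 118).

(255, 181, 118)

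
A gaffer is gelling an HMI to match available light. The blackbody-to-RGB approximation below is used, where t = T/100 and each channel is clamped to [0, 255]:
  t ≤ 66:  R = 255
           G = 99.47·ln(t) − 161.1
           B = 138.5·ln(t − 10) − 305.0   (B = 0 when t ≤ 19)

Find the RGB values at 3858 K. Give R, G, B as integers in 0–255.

R=255, G=202, B=159

t = 3858/100 = 38.58; the t ≤ 66 branch applies.
R = 255 by definition for t ≤ 66.
G = 99.47·ln 38.58 − 161.1 = 99.47·3.6527 − 161.1 = 202.237.
B = 138.5·ln(38.58 − 10) − 305.0 = 138.5·ln 28.58 − 305.0 = 138.5·3.3527 − 305.0 = 159.350.
Rounded: (255, 202, 159).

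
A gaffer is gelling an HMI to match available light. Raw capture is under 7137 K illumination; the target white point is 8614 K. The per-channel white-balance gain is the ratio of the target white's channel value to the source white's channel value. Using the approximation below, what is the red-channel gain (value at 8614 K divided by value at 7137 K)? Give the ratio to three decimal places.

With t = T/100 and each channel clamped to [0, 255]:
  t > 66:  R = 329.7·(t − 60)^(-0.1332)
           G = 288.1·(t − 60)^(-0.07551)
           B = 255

At 7137 K (t = 71.37):
  R = 329.7·(71.37 − 60)^(-0.1332) = 329.7·11.37^(-0.1332) = 329.7·0.72339 = 238.502.
At 8614 K (t = 86.14):
  R = 329.7·(86.14 − 60)^(-0.1332) = 329.7·26.14^(-0.1332) = 329.7·0.64746 = 213.469.
Gain = 213.469 / 238.502 = 0.8950 → 0.895.

0.895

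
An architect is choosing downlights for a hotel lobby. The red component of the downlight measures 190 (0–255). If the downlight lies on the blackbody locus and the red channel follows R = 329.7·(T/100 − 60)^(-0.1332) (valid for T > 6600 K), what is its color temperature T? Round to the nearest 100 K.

(t − 60)^(-0.1332) = 190/329.7 = 0.57628.
t − 60 = 0.57628^(1/-0.1332) = 0.57628^(-7.508) = 62.667, so t = 122.667.
T = 100·t = 12267 K → 12300 K to the nearest 100 K.

12300 K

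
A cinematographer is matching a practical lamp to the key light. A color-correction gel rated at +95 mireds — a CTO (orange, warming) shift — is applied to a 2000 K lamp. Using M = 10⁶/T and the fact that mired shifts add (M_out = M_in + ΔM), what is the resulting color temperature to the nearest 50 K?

M_in = 10⁶/2000 = 500.00 mireds.
M_out = 500.00 + (+95) = 595.00 mireds.
T_out = 10⁶/595.00 = 1680.7 K → 1700 K.

1700 K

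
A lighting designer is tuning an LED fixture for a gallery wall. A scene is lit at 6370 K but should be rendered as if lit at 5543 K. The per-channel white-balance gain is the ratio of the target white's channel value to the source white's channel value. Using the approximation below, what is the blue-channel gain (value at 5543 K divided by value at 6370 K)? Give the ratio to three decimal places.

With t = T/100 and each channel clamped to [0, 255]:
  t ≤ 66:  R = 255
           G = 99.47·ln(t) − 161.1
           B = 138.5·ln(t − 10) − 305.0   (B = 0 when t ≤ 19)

0.906

At 6370 K (t = 63.7):
  B = 138.5·ln(63.7 − 10) − 305.0 = 138.5·ln 53.7 − 305.0 = 138.5·3.9834 − 305.0 = 246.703.
At 5543 K (t = 55.43):
  B = 138.5·ln(55.43 − 10) − 305.0 = 138.5·ln 45.43 − 305.0 = 138.5·3.8162 − 305.0 = 223.540.
Gain = 223.540 / 246.703 = 0.9061 → 0.906.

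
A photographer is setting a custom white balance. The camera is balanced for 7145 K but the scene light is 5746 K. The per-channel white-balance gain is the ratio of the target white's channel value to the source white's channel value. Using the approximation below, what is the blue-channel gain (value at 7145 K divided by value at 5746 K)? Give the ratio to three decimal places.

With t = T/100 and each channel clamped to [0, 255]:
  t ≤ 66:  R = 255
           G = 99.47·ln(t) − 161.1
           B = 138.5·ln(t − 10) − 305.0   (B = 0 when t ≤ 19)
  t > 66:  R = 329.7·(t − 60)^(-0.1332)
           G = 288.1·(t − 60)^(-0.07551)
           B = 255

1.111

At 5746 K (t = 57.46):
  B = 138.5·ln(57.46 − 10) − 305.0 = 138.5·ln 47.46 − 305.0 = 138.5·3.8599 − 305.0 = 229.594.
At 7145 K (t = 71.45):
  B = 255 by definition for t > 66.
Gain = 255.000 / 229.594 = 1.1107 → 1.111.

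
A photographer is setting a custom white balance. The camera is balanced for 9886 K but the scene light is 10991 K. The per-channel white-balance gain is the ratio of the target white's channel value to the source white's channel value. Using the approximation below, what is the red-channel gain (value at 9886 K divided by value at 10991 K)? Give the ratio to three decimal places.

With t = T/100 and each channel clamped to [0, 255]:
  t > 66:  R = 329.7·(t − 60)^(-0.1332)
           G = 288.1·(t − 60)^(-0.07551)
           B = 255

1.034

At 10991 K (t = 109.91):
  R = 329.7·(109.91 − 60)^(-0.1332) = 329.7·49.91^(-0.1332) = 329.7·0.59402 = 195.849.
At 9886 K (t = 98.86):
  R = 329.7·(98.86 − 60)^(-0.1332) = 329.7·38.86^(-0.1332) = 329.7·0.61416 = 202.487.
Gain = 202.487 / 195.849 = 1.0339 → 1.034.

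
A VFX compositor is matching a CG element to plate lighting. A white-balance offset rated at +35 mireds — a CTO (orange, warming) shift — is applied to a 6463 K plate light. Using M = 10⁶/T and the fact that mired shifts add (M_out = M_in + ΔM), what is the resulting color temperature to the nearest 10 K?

M_in = 10⁶/6463 = 154.73 mireds.
M_out = 154.73 + (+35) = 189.73 mireds.
T_out = 10⁶/189.73 = 5270.7 K → 5270 K.

5270 K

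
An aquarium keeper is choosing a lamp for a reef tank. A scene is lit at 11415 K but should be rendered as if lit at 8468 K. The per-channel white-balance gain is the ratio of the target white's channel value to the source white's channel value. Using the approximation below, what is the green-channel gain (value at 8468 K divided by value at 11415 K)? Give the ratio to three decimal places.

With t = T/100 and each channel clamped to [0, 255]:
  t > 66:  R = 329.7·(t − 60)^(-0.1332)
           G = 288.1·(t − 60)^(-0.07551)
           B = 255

At 11415 K (t = 114.15):
  G = 288.1·(114.15 − 60)^(-0.07551) = 288.1·54.15^(-0.07551) = 288.1·0.73977 = 213.127.
At 8468 K (t = 84.68):
  G = 288.1·(84.68 − 60)^(-0.07551) = 288.1·24.68^(-0.07551) = 288.1·0.78499 = 226.156.
Gain = 226.156 / 213.127 = 1.0611 → 1.061.

1.061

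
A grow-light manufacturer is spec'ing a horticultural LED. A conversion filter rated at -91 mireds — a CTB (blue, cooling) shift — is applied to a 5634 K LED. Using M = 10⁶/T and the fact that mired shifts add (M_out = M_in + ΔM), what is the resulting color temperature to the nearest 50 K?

M_in = 10⁶/5634 = 177.49 mireds.
M_out = 177.49 + (-91) = 86.49 mireds.
T_out = 10⁶/86.49 = 11561.5 K → 11550 K.

11550 K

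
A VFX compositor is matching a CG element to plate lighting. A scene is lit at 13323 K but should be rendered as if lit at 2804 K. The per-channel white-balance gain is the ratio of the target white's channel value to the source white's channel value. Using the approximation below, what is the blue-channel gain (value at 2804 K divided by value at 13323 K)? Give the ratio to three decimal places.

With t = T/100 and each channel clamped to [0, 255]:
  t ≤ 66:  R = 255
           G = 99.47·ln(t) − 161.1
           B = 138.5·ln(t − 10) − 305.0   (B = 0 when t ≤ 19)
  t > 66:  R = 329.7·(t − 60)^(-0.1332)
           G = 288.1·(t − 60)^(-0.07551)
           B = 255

0.375

At 13323 K (t = 133.23):
  B = 255 by definition for t > 66.
At 2804 K (t = 28.04):
  B = 138.5·ln(28.04 − 10) − 305.0 = 138.5·ln 18.04 − 305.0 = 138.5·2.8926 − 305.0 = 95.624.
Gain = 95.624 / 255.000 = 0.3750 → 0.375.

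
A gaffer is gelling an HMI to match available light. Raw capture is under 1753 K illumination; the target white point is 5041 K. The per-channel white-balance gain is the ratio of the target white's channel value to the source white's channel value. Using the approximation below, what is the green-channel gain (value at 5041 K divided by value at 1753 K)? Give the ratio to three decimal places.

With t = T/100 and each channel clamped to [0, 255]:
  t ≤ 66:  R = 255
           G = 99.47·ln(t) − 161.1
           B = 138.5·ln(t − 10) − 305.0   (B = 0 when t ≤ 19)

At 1753 K (t = 17.53):
  G = 99.47·ln 17.53 − 161.1 = 99.47·2.8639 − 161.1 = 123.773.
At 5041 K (t = 50.41):
  G = 99.47·ln 50.41 − 161.1 = 99.47·3.9202 − 161.1 = 228.841.
Gain = 228.841 / 123.773 = 1.8489 → 1.849.

1.849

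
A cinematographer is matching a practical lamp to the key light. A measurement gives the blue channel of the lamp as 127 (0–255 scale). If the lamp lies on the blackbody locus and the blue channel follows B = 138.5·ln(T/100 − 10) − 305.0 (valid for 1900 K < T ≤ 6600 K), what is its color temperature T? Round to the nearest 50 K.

3250 K

ln(t − 10) = (127 + 305.0) / 138.5 = 3.1191.
t − 10 = e^3.1191 = 22.627, so t = 32.627.
T = 100·t = 3263 K → 3250 K to the nearest 50 K.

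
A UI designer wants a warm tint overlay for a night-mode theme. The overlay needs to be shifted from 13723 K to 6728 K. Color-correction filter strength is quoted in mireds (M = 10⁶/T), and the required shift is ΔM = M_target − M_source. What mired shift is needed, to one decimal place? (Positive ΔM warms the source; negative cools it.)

M_source = 10⁶/13723 = 72.870; M_target = 10⁶/6728 = 148.633.
ΔM = 148.633 − 72.870 = 75.762 → +75.8 mireds, a warming shift.

+75.8 mireds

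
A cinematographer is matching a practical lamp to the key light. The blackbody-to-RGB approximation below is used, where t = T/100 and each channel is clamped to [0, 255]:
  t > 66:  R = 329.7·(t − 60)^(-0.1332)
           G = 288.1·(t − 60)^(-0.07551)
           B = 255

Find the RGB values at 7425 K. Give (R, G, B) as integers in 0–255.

(231, 236, 255)

t = 7425/100 = 74.25; the t > 66 branch applies.
R = 329.7·(74.25 − 60)^(-0.1332) = 329.7·14.25^(-0.1332) = 329.7·0.70196 = 231.436.
G = 288.1·(74.25 − 60)^(-0.07551) = 288.1·14.25^(-0.07551) = 288.1·0.81823 = 235.732.
B = 255 by definition for t > 66.
Rounded: (231, 236, 255).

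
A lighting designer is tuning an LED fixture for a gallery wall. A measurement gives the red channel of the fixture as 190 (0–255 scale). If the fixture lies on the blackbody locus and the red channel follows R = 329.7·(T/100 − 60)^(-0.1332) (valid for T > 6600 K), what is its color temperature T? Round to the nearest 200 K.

12200 K

(t − 60)^(-0.1332) = 190/329.7 = 0.57628.
t − 60 = 0.57628^(1/-0.1332) = 0.57628^(-7.508) = 62.667, so t = 122.667.
T = 100·t = 12267 K → 12200 K to the nearest 200 K.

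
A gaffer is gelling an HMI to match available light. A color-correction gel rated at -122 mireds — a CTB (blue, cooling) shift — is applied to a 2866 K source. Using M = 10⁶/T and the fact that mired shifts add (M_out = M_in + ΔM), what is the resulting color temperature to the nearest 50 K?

4400 K

M_in = 10⁶/2866 = 348.92 mireds.
M_out = 348.92 + (-122) = 226.92 mireds.
T_out = 10⁶/226.92 = 4406.9 K → 4400 K.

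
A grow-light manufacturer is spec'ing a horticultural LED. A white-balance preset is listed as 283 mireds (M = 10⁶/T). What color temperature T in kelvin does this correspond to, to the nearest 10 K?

T = 10⁶ / 283 = 3533.57 K → 3530 K.

3530 K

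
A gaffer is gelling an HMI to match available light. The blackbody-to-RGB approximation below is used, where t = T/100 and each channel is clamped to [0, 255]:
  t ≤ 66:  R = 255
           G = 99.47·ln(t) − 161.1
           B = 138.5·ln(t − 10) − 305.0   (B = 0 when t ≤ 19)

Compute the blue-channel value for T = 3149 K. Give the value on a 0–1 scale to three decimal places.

t = 3149/100 = 31.49; the t ≤ 66 branch applies.
B = 138.5·ln(31.49 − 10) − 305.0 = 138.5·ln 21.49 − 305.0 = 138.5·3.0676 − 305.0 = 119.861.
On a 0–1 scale: 119.861/255 = 0.4700 → 0.470.

0.470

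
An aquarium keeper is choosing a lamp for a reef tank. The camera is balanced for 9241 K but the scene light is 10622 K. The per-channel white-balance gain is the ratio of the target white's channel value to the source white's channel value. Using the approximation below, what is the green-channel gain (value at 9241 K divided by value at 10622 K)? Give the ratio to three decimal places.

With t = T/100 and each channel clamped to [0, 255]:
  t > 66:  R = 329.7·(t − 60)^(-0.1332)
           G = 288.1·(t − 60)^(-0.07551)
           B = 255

At 10622 K (t = 106.22):
  G = 288.1·(106.22 − 60)^(-0.07551) = 288.1·46.22^(-0.07551) = 288.1·0.74867 = 215.691.
At 9241 K (t = 92.41):
  G = 288.1·(92.41 − 60)^(-0.07551) = 288.1·32.41^(-0.07551) = 288.1·0.76900 = 221.550.
Gain = 221.550 / 215.691 = 1.0272 → 1.027.

1.027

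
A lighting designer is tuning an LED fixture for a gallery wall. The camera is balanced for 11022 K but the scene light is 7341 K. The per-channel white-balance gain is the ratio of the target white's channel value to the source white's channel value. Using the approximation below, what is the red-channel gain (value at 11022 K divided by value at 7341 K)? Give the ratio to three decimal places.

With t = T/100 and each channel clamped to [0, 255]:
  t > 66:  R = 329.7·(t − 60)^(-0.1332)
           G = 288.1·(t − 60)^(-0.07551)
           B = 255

0.839

At 7341 K (t = 73.41):
  R = 329.7·(73.41 − 60)^(-0.1332) = 329.7·13.41^(-0.1332) = 329.7·0.70766 = 233.316.
At 11022 K (t = 110.22):
  R = 329.7·(110.22 − 60)^(-0.1332) = 329.7·50.22^(-0.1332) = 329.7·0.59353 = 195.687.
Gain = 195.687 / 233.316 = 0.8387 → 0.839.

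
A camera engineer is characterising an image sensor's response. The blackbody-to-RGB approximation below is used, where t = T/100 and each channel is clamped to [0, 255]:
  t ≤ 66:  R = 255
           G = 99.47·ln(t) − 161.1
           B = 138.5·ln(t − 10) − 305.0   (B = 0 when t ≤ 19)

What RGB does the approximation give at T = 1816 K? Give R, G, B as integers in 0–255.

t = 1816/100 = 18.16; the t ≤ 66 branch applies.
R = 255 by definition for t ≤ 66.
G = 99.47·ln 18.16 − 161.1 = 99.47·2.8992 − 161.1 = 127.286.
t = 18.16 ≤ 19, so B = 0.
Rounded: (255, 127, 0).

R=255, G=127, B=0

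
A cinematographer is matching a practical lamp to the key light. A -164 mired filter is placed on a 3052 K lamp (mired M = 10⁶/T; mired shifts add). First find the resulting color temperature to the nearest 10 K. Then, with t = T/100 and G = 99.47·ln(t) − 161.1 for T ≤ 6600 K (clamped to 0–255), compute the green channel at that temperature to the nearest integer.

248

M_in = 10⁶/3052 = 327.65; M_out = 327.65 + (-164) = 163.65.
T_out = 10⁶/163.65 = 6110.5 K → 6110 K; t = 61.1.
G = 99.47·ln 61.1 − 161.1 = 99.47·4.1125 − 161.1 = 247.972.
Rounded: 248.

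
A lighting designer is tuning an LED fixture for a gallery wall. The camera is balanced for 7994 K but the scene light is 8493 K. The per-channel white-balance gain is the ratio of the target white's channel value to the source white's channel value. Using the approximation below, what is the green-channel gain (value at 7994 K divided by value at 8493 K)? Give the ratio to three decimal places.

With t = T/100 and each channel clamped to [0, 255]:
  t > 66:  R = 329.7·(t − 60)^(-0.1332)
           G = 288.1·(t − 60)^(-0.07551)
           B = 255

1.017

At 8493 K (t = 84.93):
  G = 288.1·(84.93 − 60)^(-0.07551) = 288.1·24.93^(-0.07551) = 288.1·0.78439 = 225.984.
At 7994 K (t = 79.94):
  G = 288.1·(79.94 − 60)^(-0.07551) = 288.1·19.94^(-0.07551) = 288.1·0.79773 = 229.827.
Gain = 229.827 / 225.984 = 1.0170 → 1.017.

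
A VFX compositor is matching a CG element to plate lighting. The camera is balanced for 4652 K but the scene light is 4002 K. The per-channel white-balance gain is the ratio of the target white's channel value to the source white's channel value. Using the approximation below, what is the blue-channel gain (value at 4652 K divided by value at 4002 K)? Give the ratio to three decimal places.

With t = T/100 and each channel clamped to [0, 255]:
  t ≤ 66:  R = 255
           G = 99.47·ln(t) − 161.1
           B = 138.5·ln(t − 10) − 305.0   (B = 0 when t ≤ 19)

1.163

At 4002 K (t = 40.02):
  B = 138.5·ln(40.02 − 10) − 305.0 = 138.5·ln 30.02 − 305.0 = 138.5·3.4019 − 305.0 = 166.158.
At 4652 K (t = 46.52):
  B = 138.5·ln(46.52 − 10) − 305.0 = 138.5·ln 36.52 − 305.0 = 138.5·3.5979 − 305.0 = 193.304.
Gain = 193.304 / 166.158 = 1.1634 → 1.163.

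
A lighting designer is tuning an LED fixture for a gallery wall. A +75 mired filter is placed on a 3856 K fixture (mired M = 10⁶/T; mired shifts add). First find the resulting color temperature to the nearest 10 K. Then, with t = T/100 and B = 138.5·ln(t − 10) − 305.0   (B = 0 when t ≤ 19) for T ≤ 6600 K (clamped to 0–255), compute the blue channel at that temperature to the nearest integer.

M_in = 10⁶/3856 = 259.34; M_out = 259.34 + (+75) = 334.34.
T_out = 10⁶/334.34 = 2991.0 K → 2990 K; t = 29.9.
B = 138.5·ln(29.9 − 10) − 305.0 = 138.5·ln 19.9 − 305.0 = 138.5·2.9907 − 305.0 = 109.215.
Rounded: 109.

109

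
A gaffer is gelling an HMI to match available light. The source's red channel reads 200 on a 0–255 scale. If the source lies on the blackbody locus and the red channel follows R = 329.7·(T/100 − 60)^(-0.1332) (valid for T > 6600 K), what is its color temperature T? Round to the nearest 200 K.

10200 K

(t − 60)^(-0.1332) = 200/329.7 = 0.60661.
t − 60 = 0.60661^(1/-0.1332) = 0.60661^(-7.508) = 42.638, so t = 102.638.
T = 100·t = 10264 K → 10200 K to the nearest 200 K.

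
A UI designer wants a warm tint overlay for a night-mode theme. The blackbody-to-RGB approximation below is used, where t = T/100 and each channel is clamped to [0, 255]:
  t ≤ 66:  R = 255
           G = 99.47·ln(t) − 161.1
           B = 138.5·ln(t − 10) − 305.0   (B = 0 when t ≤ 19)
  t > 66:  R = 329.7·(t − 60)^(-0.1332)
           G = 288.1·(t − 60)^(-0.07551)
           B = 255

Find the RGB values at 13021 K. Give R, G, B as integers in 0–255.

R=187, G=209, B=255

t = 13021/100 = 130.21; the t > 66 branch applies.
R = 329.7·(130.21 − 60)^(-0.1332) = 329.7·70.21^(-0.1332) = 329.7·0.56762 = 187.145.
G = 288.1·(130.21 − 60)^(-0.07551) = 288.1·70.21^(-0.07551) = 288.1·0.72540 = 208.988.
B = 255 by definition for t > 66.
Rounded: (187, 209, 255).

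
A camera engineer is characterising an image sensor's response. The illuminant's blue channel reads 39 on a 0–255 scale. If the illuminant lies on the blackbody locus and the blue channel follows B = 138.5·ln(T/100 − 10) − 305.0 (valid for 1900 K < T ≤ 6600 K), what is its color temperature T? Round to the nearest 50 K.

ln(t − 10) = (39 + 305.0) / 138.5 = 2.4838.
t − 10 = e^2.4838 = 11.986, so t = 21.986.
T = 100·t = 2199 K → 2200 K to the nearest 50 K.

2200 K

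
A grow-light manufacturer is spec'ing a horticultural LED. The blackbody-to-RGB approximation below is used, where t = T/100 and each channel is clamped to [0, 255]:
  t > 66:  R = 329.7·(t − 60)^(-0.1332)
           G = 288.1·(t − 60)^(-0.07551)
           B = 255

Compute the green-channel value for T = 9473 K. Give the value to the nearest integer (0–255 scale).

220

t = 9473/100 = 94.73; the t > 66 branch applies.
G = 288.1·(94.73 − 60)^(-0.07551) = 288.1·34.73^(-0.07551) = 288.1·0.76500 = 220.396.
Rounded: 220.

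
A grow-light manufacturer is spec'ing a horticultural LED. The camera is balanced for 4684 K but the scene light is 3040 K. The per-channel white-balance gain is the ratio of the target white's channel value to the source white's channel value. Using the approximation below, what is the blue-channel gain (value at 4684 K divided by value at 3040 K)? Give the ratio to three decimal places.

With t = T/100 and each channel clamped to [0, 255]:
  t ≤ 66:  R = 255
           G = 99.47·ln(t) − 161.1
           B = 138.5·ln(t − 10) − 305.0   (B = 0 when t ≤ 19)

1.727

At 3040 K (t = 30.4):
  B = 138.5·ln(30.4 − 10) − 305.0 = 138.5·ln 20.4 − 305.0 = 138.5·3.0155 − 305.0 = 112.652.
At 4684 K (t = 46.84):
  B = 138.5·ln(46.84 − 10) − 305.0 = 138.5·ln 36.84 − 305.0 = 138.5·3.6066 − 305.0 = 194.512.
Gain = 194.512 / 112.652 = 1.7267 → 1.727.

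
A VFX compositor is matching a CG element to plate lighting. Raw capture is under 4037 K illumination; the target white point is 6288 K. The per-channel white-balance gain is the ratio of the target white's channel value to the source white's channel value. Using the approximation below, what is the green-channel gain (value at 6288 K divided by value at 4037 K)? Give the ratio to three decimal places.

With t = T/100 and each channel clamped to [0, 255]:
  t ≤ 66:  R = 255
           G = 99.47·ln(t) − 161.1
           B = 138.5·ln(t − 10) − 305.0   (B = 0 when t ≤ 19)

At 4037 K (t = 40.37):
  G = 99.47·ln 40.37 − 161.1 = 99.47·3.6981 − 161.1 = 206.749.
At 6288 K (t = 62.88):
  G = 99.47·ln 62.88 − 161.1 = 99.47·4.1412 − 161.1 = 250.828.
Gain = 250.828 / 206.749 = 1.2132 → 1.213.

1.213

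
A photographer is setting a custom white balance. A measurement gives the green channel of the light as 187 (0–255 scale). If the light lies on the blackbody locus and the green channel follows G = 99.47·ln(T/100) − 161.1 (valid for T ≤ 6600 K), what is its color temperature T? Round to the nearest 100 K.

3300 K

ln t = (187 + 161.1) / 99.47 = 3.4995.
t = e^3.4995 = 33.100.
T = 100·t = 3310 K → 3300 K to the nearest 100 K.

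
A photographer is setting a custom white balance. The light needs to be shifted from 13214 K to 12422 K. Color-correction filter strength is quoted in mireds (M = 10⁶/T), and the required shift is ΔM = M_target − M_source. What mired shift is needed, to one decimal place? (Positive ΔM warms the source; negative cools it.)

+4.8 mireds

M_source = 10⁶/13214 = 75.677; M_target = 10⁶/12422 = 80.502.
ΔM = 80.502 − 75.677 = 4.825 → +4.8 mireds, a warming shift.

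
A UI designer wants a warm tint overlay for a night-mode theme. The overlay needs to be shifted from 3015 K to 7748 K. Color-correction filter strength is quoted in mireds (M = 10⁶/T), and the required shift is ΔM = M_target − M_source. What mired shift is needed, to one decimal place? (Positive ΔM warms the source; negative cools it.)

M_source = 10⁶/3015 = 331.675; M_target = 10⁶/7748 = 129.066.
ΔM = 129.066 − 331.675 = -202.609 → -202.6 mireds, a cooling shift.

-202.6 mireds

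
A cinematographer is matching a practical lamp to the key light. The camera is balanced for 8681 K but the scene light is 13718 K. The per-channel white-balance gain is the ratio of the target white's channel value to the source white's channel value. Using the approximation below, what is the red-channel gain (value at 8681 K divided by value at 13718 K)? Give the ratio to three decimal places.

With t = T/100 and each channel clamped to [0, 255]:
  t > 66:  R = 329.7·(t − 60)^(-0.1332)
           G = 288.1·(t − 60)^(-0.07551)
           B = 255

1.151

At 13718 K (t = 137.18):
  R = 329.7·(137.18 − 60)^(-0.1332) = 329.7·77.18^(-0.1332) = 329.7·0.56051 = 184.801.
At 8681 K (t = 86.81):
  R = 329.7·(86.81 − 60)^(-0.1332) = 329.7·26.81^(-0.1332) = 329.7·0.64528 = 212.750.
Gain = 212.750 / 184.801 = 1.1512 → 1.151.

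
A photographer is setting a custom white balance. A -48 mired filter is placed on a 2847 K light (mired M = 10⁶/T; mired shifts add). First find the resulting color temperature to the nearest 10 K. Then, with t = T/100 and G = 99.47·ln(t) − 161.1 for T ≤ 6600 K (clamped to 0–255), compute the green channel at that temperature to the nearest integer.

187

M_in = 10⁶/2847 = 351.25; M_out = 351.25 + (-48) = 303.25.
T_out = 10⁶/303.25 = 3297.6 K → 3300 K; t = 33.
G = 99.47·ln 33 − 161.1 = 99.47·3.4965 − 161.1 = 186.698.
Rounded: 187.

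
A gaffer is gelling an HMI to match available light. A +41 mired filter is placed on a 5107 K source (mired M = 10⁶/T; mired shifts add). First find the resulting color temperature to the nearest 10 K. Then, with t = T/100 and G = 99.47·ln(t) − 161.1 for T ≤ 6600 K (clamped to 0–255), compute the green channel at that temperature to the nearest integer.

M_in = 10⁶/5107 = 195.81; M_out = 195.81 + (+41) = 236.81.
T_out = 10⁶/236.81 = 4222.8 K → 4220 K; t = 42.2.
G = 99.47·ln 42.2 − 161.1 = 99.47·3.7424 − 161.1 = 211.159.
Rounded: 211.

211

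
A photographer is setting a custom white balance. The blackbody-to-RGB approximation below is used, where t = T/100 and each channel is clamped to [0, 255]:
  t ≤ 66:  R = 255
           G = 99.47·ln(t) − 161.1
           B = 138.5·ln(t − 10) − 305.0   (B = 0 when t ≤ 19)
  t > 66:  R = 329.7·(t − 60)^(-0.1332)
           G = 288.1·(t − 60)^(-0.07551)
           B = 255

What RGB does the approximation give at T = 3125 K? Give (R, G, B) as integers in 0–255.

(255, 181, 118)

t = 3125/100 = 31.25; the t ≤ 66 branch applies.
R = 255 by definition for t ≤ 66.
G = 99.47·ln 31.25 − 161.1 = 99.47·3.4420 − 161.1 = 181.278.
B = 138.5·ln(31.25 − 10) − 305.0 = 138.5·ln 21.25 − 305.0 = 138.5·3.0564 − 305.0 = 118.305.
Rounded: (255, 181, 118).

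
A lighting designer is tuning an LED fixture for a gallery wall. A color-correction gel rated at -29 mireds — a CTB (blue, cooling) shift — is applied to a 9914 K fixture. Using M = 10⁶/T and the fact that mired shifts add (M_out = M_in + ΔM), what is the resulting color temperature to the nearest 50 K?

13900 K

M_in = 10⁶/9914 = 100.87 mireds.
M_out = 100.87 + (-29) = 71.87 mireds.
T_out = 10⁶/71.87 = 13914.5 K → 13900 K.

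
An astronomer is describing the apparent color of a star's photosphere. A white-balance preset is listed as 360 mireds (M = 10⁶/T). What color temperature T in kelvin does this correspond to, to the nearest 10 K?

2780 K

T = 10⁶ / 360 = 2777.78 K → 2780 K.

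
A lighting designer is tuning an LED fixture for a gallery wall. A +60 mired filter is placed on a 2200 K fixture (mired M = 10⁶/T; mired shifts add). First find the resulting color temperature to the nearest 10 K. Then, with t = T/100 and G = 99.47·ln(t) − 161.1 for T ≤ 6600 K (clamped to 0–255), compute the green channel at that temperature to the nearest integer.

134

M_in = 10⁶/2200 = 454.55; M_out = 454.55 + (+60) = 514.55.
T_out = 10⁶/514.55 = 1943.5 K → 1940 K; t = 19.4.
G = 99.47·ln 19.4 − 161.1 = 99.47·2.9653 − 161.1 = 133.856.
Rounded: 134.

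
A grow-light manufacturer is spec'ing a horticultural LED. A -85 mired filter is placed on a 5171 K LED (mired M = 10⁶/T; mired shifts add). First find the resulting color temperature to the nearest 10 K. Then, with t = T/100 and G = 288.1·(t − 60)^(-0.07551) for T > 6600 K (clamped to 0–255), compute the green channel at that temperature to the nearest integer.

222

M_in = 10⁶/5171 = 193.39; M_out = 193.39 + (-85) = 108.39.
T_out = 10⁶/108.39 = 9226.3 K → 9230 K; t = 92.3.
G = 288.1·(92.3 − 60)^(-0.07551) = 288.1·32.3^(-0.07551) = 288.1·0.76920 = 221.607.
Rounded: 222.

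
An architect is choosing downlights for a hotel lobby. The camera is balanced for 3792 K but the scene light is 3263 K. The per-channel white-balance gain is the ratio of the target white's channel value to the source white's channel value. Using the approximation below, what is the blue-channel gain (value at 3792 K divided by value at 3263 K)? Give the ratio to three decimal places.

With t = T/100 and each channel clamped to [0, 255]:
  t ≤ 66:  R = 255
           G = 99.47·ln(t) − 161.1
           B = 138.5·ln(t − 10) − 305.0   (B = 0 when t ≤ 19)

At 3263 K (t = 32.63):
  B = 138.5·ln(32.63 − 10) − 305.0 = 138.5·ln 22.63 − 305.0 = 138.5·3.1193 − 305.0 = 127.020.
At 3792 K (t = 37.92):
  B = 138.5·ln(37.92 − 10) − 305.0 = 138.5·ln 27.92 − 305.0 = 138.5·3.3293 − 305.0 = 156.114.
Gain = 156.114 / 127.020 = 1.2291 → 1.229.

1.229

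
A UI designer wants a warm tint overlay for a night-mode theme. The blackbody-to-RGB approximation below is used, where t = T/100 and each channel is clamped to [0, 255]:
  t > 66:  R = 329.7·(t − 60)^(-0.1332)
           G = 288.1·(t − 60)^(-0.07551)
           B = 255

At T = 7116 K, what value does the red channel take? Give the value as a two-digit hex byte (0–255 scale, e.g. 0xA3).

t = 7116/100 = 71.16; the t > 66 branch applies.
R = 329.7·(71.16 − 60)^(-0.1332) = 329.7·11.16^(-0.1332) = 329.7·0.72519 = 239.095.
Rounded: 239; in hex, 0xEF.

0xEF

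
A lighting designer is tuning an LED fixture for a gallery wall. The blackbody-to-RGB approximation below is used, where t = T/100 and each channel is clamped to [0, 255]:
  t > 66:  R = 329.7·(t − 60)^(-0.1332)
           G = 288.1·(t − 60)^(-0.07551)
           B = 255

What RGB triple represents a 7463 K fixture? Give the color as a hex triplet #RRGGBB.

#E7EBFF

t = 7463/100 = 74.63; the t > 66 branch applies.
R = 329.7·(74.63 − 60)^(-0.1332) = 329.7·14.63^(-0.1332) = 329.7·0.69950 = 230.626.
G = 288.1·(74.63 − 60)^(-0.07551) = 288.1·14.63^(-0.07551) = 288.1·0.81661 = 235.264.
B = 255 by definition for t > 66.
Rounded: (231, 235, 255).
In hex: #E7EBFF.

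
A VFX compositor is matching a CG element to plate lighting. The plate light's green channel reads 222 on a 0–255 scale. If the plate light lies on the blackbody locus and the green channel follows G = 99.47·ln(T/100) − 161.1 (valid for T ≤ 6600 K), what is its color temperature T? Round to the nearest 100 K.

4700 K

ln t = (222 + 161.1) / 99.47 = 3.8514.
t = e^3.8514 = 47.059.
T = 100·t = 4706 K → 4700 K to the nearest 100 K.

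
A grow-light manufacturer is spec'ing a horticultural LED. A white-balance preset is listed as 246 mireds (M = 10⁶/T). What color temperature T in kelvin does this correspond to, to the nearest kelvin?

T = 10⁶ / 246 = 4065.04 K → 4065 K.

4065 K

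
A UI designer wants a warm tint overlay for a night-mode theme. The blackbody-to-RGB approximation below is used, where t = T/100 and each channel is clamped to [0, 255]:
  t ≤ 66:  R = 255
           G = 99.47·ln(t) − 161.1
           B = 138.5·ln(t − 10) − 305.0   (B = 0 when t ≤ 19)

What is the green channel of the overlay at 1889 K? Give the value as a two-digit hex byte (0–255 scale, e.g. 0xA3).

0x83

t = 1889/100 = 18.89; the t ≤ 66 branch applies.
G = 99.47·ln 18.89 − 161.1 = 99.47·2.9386 − 161.1 = 131.206.
Rounded: 131; in hex, 0x83.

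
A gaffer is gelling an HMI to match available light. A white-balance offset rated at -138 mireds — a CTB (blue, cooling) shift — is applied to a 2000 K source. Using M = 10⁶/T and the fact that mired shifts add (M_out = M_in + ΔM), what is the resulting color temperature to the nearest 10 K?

2760 K

M_in = 10⁶/2000 = 500.00 mireds.
M_out = 500.00 + (-138) = 362.00 mireds.
T_out = 10⁶/362.00 = 2762.4 K → 2760 K.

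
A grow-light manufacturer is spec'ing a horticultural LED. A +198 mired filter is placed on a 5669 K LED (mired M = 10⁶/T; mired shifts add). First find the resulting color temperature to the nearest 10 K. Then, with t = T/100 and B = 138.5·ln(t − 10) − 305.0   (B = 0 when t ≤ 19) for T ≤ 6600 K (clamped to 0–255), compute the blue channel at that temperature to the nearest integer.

M_in = 10⁶/5669 = 176.40; M_out = 176.40 + (+198) = 374.40.
T_out = 10⁶/374.40 = 2671.0 K → 2670 K; t = 26.7.
B = 138.5·ln(26.7 − 10) − 305.0 = 138.5·ln 16.7 − 305.0 = 138.5·2.8154 − 305.0 = 84.934.
Rounded: 85.

85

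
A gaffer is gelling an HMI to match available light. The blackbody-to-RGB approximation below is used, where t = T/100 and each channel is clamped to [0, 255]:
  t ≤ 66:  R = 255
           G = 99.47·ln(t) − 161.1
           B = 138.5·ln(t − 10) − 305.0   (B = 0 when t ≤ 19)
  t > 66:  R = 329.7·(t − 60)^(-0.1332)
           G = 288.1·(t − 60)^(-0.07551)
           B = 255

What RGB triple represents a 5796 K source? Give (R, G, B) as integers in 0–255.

(255, 243, 231)

t = 5796/100 = 57.96; the t ≤ 66 branch applies.
R = 255 by definition for t ≤ 66.
G = 99.47·ln 57.96 − 161.1 = 99.47·4.0598 − 161.1 = 242.724.
B = 138.5·ln(57.96 − 10) − 305.0 = 138.5·ln 47.96 − 305.0 = 138.5·3.8704 − 305.0 = 231.046.
Rounded: (255, 243, 231).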